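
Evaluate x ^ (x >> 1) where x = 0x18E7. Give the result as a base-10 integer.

x = 1100011100111 = 6375
x>>1 = 0110001110011
XOR  = 1010010010100 = 5268
(x ^ (x >> 1) gives the standard binary-reflected Gray code of x.)

5268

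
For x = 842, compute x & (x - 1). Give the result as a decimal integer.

840

x = 1101001010 = 842
x - 1 = 1101001001
AND   = 1101001000 = 840
(x & (x - 1) clears the lowest set bit of x.)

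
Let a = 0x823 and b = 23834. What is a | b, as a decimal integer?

23867

0x823 = 000100000100011
23834 = 101110100011010
 OR → 101110100111011 = 23867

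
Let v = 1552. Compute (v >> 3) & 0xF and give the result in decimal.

v = 011000010000
Shift right by 3: 011000010
Mask low 4 bits: 0010 = 2

2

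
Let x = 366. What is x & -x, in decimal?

2

x = 101101110 = 366
-x (two's complement) = …010010010
AND   = 000000010 = 2
(x & -x isolates the lowest set bit of x.)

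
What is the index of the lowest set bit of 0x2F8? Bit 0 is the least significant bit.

0x2F8 = 1011111000
Trailing zeros: 3, so the lowest set bit is bit 3 (value 8).

3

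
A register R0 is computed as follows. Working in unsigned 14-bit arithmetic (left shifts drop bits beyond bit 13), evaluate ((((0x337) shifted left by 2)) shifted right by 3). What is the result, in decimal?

0x337 = 00001100110111
→ shifted left by 2 (mod 2^14) → 00110011011100 = 3292
→ shifted right by 3 → 00000110011011 = 411

411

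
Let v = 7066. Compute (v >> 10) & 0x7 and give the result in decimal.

v = 1101110011010
Shift right by 10: 110
Mask low 3 bits: 110 = 6

6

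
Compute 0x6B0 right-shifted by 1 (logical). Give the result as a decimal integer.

856

0x6B0 = 11010110000
shift right by 1 → 01101011000 = 856
(equivalently, floor(1712 / 2))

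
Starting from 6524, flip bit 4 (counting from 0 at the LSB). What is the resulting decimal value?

x = 1100101111100
bit 4 is currently 1; toggle it via x ^ (1 << 4) = x ^ 16
→ 1100101101100 = 6508

6508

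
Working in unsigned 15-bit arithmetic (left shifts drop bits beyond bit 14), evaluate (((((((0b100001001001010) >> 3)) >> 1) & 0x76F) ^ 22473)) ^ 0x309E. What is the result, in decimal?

25459

0b100001001001010 = 100001001001010
→ >> 3 → 000100001001001 = 2121
→ >> 1 → 000010000100100 = 1060
0x76F = 000011101101111
→ & → 000010000100100 = 1060
22473 = 101011111001001
→ ^ → 101001111101101 = 21485
0x309E = 011000010011110
→ ^ → 110001101110011 = 25459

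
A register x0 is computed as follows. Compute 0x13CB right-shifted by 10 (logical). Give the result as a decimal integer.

0x13CB = 1001111001011
shift right by 10 → 0000000000100 = 4
(equivalently, floor(5067 / 1024))

4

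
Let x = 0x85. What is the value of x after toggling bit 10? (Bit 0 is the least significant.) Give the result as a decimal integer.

x = 00010000101
bit 10 is currently 0; toggle it via x ^ (1 << 10) = x ^ 1024
→ 10010000101 = 1157

1157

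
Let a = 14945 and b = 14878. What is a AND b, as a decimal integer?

14848

14945 = 11101001100001
14878 = 11101000011110
AND → 11101000000000 = 14848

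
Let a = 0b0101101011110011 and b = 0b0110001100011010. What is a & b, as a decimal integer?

16914

a = 101101011110011
b = 110001100011010
AND → 100001000010010 = 16914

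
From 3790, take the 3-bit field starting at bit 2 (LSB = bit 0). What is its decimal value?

v = 111011001110
Shift right by 2: 1110110011
Mask low 3 bits: 011 = 3

3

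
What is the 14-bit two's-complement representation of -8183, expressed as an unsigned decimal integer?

8183 in 14 bits: 01111111110111
Invert: 10000000001000
Add 1:  10000000001001 = 8201
(Check: 2^14 - 8183 = 16384 - 8183 = 8201.)

8201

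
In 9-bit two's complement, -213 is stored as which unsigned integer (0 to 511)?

213 in 9 bits: 011010101
Invert: 100101010
Add 1:  100101011 = 299
(Check: 2^9 - 213 = 512 - 213 = 299.)

299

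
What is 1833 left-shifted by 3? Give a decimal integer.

14664

1833 = 00011100101001
shift left by 3 → 11100101001000 = 14664
(equivalently, 1833 × 2^3 = 1833 × 8)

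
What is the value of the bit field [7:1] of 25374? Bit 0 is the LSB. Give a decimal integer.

v = 110001100011110
Shift right by 1: 11000110001111
Mask low 7 bits: 0001111 = 15

15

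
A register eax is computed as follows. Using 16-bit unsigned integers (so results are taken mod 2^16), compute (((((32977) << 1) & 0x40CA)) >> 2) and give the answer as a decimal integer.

32

32977 = 1000000011010001
→ << 1 (mod 2^16) → 0000000110100010 = 418
0x40CA = 0100000011001010
→ & → 0000000010000010 = 130
→ >> 2 → 0000000000100000 = 32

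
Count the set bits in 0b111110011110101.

n = 111110011110101
Count the 1s: 1 + 1 + 1 + 1 + 1 + 1 + 1 + 1 + 1 + 1 + 1 = 11

11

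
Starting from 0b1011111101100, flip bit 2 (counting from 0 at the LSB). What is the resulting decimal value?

6120

x = 1011111101100
bit 2 is currently 1; toggle it via x ^ (1 << 2) = x ^ 4
→ 1011111101000 = 6120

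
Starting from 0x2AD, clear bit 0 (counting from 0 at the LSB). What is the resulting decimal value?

684

x = 001010101101
bit 0 is currently 1; clear it via x & ~(1 << 0) = x & ~1
→ 001010101100 = 684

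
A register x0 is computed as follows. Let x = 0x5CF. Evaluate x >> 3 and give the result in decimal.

0x5CF = 10111001111
shift right by 3 → 00010111001 = 185
(equivalently, floor(1487 / 8))

185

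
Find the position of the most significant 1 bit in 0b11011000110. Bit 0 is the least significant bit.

0b11011000110 = 11011000110
The topmost 1 is at position 10 (since 2^10 = 1024 ≤ 1734 < 2048).

10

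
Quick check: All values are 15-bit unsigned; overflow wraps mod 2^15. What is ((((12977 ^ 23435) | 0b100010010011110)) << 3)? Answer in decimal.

12977 = 011001010110001
23435 = 101101110001011
→ ^ → 110100100111010 = 26938
0b100010010011110 = 100010010011110
→ | → 110110110111110 = 28094
→ << 3 (mod 2^15) → 110110111110000 = 28144

28144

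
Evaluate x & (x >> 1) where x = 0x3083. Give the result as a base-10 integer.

4097

x = 11000010000011 = 12419
x>>1 = 01100001000001
AND  = 01000000000001 = 4097
(x & (x >> 1) has a 1 wherever x has two consecutive 1 bits.)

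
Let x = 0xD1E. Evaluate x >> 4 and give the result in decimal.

0xD1E = 110100011110
shift right by 4 → 000011010001 = 209
(equivalently, floor(3358 / 16))

209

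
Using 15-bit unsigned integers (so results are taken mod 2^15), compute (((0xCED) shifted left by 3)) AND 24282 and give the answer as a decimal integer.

17992

0xCED = 000110011101101
→ shifted left by 3 (mod 2^15) → 110011101101000 = 26472
24282 = 101111011011010
→ AND → 100011001001000 = 17992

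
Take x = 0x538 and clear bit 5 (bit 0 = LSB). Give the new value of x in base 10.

x = 10100111000
bit 5 is currently 1; clear it via x & ~(1 << 5) = x & ~32
→ 10100011000 = 1304

1304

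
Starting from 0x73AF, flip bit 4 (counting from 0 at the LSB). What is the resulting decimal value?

x = 111001110101111
bit 4 is currently 0; toggle it via x ^ (1 << 4) = x ^ 16
→ 111001110111111 = 29631

29631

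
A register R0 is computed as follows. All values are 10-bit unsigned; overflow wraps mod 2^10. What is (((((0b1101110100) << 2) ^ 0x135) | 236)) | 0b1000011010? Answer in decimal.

767

0b1101110100 = 1101110100
→ << 2 (mod 2^10) → 0111010000 = 464
0x135 = 0100110101
→ ^ → 0011100101 = 229
236 = 0011101100
→ | → 0011101101 = 237
0b1000011010 = 1000011010
→ | → 1011111111 = 767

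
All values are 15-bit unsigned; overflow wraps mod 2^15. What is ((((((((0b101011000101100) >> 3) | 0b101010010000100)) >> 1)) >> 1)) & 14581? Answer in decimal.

4273

0b101011000101100 = 101011000101100
→ >> 3 → 000101011000101 = 2757
0b101010010000100 = 101010010000100
→ | → 101111011000101 = 24261
→ >> 1 → 010111101100010 = 12130
→ >> 1 → 001011110110001 = 6065
14581 = 011100011110101
→ & → 001000010110001 = 4273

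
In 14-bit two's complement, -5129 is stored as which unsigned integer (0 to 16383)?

11255

5129 in 14 bits: 01010000001001
Invert: 10101111110110
Add 1:  10101111110111 = 11255
(Check: 2^14 - 5129 = 16384 - 5129 = 11255.)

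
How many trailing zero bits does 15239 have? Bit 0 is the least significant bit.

15239 = 11101110000111
Trailing zeros: 0, so the lowest set bit is bit 0 (value 1).

0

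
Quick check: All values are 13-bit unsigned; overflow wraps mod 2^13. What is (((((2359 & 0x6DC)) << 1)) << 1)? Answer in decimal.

80

2359 = 0100100110111
0x6DC = 0011011011100
→ & → 0000000010100 = 20
→ << 1 (mod 2^13) → 0000000101000 = 40
→ << 1 (mod 2^13) → 0000001010000 = 80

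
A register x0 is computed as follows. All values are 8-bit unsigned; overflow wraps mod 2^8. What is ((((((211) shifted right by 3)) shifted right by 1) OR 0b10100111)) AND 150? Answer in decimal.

211 = 11010011
→ shifted right by 3 → 00011010 = 26
→ shifted right by 1 → 00001101 = 13
0b10100111 = 10100111
→ OR → 10101111 = 175
150 = 10010110
→ AND → 10000110 = 134

134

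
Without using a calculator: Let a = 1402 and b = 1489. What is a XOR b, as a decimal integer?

1402 = 10101111010
1489 = 10111010001
XOR → 00010101011 = 171

171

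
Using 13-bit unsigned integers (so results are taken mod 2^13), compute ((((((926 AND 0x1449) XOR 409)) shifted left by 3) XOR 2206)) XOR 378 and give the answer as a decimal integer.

1388

926 = 0001110011110
0x1449 = 1010001001001
→ AND → 0000000001000 = 8
409 = 0000110011001
→ XOR → 0000110010001 = 401
→ shifted left by 3 (mod 2^13) → 0110010001000 = 3208
2206 = 0100010011110
→ XOR → 0010000010110 = 1046
378 = 0000101111010
→ XOR → 0010101101100 = 1388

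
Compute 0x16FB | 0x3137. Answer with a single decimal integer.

14335

0x16FB = 01011011111011
0x3137 = 11000100110111
 OR → 11011111111111 = 14335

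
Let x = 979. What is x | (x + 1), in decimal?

983

x = 1111010011 = 979
x + 1 = 1111010100
OR    = 1111010111 = 983
(x | (x + 1) sets the lowest cleared bit.)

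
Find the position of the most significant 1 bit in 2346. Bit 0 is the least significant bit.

2346 = 100100101010
The topmost 1 is at position 11 (since 2^11 = 2048 ≤ 2346 < 4096).

11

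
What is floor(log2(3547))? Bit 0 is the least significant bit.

3547 = 110111011011
The topmost 1 is at position 11 (since 2^11 = 2048 ≤ 3547 < 4096).

11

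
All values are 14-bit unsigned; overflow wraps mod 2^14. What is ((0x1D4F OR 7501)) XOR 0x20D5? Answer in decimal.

15770

0x1D4F = 01110101001111
7501 = 01110101001101
→ OR → 01110101001111 = 7503
0x20D5 = 10000011010101
→ XOR → 11110110011010 = 15770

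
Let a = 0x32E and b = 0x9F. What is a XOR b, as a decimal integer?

0x32E = 1100101110
0x9F = 0010011111
XOR → 1110110001 = 945

945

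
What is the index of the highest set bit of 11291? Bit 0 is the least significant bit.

11291 = 10110000011011
The topmost 1 is at position 13 (since 2^13 = 8192 ≤ 11291 < 16384).

13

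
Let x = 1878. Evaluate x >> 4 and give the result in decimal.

117

1878 = 11101010110
shift right by 4 → 00001110101 = 117
(equivalently, floor(1878 / 16))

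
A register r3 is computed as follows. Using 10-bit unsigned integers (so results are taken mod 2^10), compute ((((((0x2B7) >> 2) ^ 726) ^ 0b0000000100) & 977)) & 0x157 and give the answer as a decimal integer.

0x2B7 = 1010110111
→ >> 2 → 0010101101 = 173
726 = 1011010110
→ ^ → 1001111011 = 635
0b0000000100 = 0000000100
→ ^ → 1001111111 = 639
977 = 1111010001
→ & → 1001010001 = 593
0x157 = 0101010111
→ & → 0001010001 = 81

81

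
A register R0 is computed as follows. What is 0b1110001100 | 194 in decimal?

974

a = 1110001100
194 = 0011000010
 OR → 1111001110 = 974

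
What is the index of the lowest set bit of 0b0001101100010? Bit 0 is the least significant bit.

1

0b0001101100010 = 1101100010
Trailing zeros: 1, so the lowest set bit is bit 1 (value 2).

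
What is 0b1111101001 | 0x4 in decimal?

a = 1111101001
0x4 = 0000000100
 OR → 1111101101 = 1005

1005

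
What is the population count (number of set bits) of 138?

3

138 = 10001010
Count the 1s: 1 + 1 + 1 = 3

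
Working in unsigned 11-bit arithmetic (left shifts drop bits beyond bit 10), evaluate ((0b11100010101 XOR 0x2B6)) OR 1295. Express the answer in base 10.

1455

0b11100010101 = 11100010101
0x2B6 = 01010110110
→ XOR → 10110100011 = 1443
1295 = 10100001111
→ OR → 10110101111 = 1455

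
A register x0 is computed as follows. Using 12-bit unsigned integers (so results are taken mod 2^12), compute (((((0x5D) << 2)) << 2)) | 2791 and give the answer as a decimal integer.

4087

0x5D = 000001011101
→ << 2 (mod 2^12) → 000101110100 = 372
→ << 2 (mod 2^12) → 010111010000 = 1488
2791 = 101011100111
→ | → 111111110111 = 4087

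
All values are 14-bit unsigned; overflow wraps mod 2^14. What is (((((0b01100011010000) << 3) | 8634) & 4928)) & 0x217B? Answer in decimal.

256

0b01100011010000 = 01100011010000
→ << 3 (mod 2^14) → 00011010000000 = 1664
8634 = 10000110111010
→ | → 10011110111010 = 10170
4928 = 01001101000000
→ & → 00001100000000 = 768
0x217B = 10000101111011
→ & → 00000100000000 = 256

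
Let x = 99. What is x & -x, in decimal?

x = 1100011 = 99
-x (two's complement) = …0011101
AND   = 0000001 = 1
(x & -x isolates the lowest set bit of x.)

1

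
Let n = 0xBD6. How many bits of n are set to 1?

0xBD6 = 101111010110
Count the 1s: 1 + 1 + 1 + 1 + 1 + 1 + 1 + 1 = 8

8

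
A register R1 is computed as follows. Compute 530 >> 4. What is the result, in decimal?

530 = 1000010010
shift right by 4 → 0000100001 = 33
(equivalently, floor(530 / 16))

33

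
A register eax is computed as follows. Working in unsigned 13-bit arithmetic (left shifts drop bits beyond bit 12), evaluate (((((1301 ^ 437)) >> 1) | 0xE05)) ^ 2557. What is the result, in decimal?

1301 = 0010100010101
437 = 0000110110101
→ ^ → 0010010100000 = 1184
→ >> 1 → 0001001010000 = 592
0xE05 = 0111000000101
→ | → 0111001010101 = 3669
2557 = 0100111111101
→ ^ → 0011110101000 = 1960

1960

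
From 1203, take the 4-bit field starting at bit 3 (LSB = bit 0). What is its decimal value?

v = 10010110011
Shift right by 3: 10010110
Mask low 4 bits: 0110 = 6

6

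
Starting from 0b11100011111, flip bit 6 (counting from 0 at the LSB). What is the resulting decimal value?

1887

x = 11100011111
bit 6 is currently 0; toggle it via x ^ (1 << 6) = x ^ 64
→ 11101011111 = 1887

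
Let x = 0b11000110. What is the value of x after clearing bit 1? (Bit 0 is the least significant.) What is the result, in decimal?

196

x = 11000110
bit 1 is currently 1; clear it via x & ~(1 << 1) = x & ~2
→ 11000100 = 196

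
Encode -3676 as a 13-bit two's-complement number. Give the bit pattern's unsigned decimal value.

3676 in 13 bits: 0111001011100
Invert: 1000110100011
Add 1:  1000110100100 = 4516
(Check: 2^13 - 3676 = 8192 - 3676 = 4516.)

4516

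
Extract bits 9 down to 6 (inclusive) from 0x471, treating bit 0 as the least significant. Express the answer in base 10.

1

v = 010001110001
Shift right by 6: 010001
Mask low 4 bits: 0001 = 1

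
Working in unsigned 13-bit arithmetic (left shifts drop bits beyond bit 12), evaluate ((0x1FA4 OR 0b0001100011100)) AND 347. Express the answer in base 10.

0x1FA4 = 1111110100100
0b0001100011100 = 0001100011100
→ OR → 1111110111100 = 8124
347 = 0000101011011
→ AND → 0000100011000 = 280

280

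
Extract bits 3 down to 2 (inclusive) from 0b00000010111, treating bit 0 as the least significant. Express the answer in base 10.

v = 00000010111
Shift right by 2: 000000101
Mask low 2 bits: 01 = 1

1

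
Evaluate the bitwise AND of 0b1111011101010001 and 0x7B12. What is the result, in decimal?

29456

a = 1111011101010001
0x7B12 = 0111101100010010
AND → 0111001100010000 = 29456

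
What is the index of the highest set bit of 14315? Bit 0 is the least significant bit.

14315 = 11011111101011
The topmost 1 is at position 13 (since 2^13 = 8192 ≤ 14315 < 16384).

13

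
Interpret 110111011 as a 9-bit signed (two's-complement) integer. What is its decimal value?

-69

pattern = 110111011 (MSB is 1 ⇒ negative)
Invert: 001000100, add 1 → 001000101 = 69, so the value is -69.
(Equivalently: 443 - 2^9 = 443 - 512 = -69.)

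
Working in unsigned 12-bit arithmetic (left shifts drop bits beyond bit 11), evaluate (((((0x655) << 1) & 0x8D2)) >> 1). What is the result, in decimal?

0x655 = 011001010101
→ << 1 (mod 2^12) → 110010101010 = 3242
0x8D2 = 100011010010
→ & → 100010000010 = 2178
→ >> 1 → 010001000001 = 1089

1089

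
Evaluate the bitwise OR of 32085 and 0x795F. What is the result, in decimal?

32095

32085 = 111110101010101
0x795F = 111100101011111
 OR → 111110101011111 = 32095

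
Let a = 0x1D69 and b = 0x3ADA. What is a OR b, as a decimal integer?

16379

0x1D69 = 01110101101001
0x3ADA = 11101011011010
 OR → 11111111111011 = 16379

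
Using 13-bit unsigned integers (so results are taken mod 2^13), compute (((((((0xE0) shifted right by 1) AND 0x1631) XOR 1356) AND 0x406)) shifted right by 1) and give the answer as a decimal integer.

514

0xE0 = 0000011100000
→ shifted right by 1 → 0000001110000 = 112
0x1631 = 1011000110001
→ AND → 0000000110000 = 48
1356 = 0010101001100
→ XOR → 0010101111100 = 1404
0x406 = 0010000000110
→ AND → 0010000000100 = 1028
→ shifted right by 1 → 0001000000010 = 514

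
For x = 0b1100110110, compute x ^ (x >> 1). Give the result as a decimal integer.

x = 1100110110 = 822
x>>1 = 0110011011
XOR  = 1010101101 = 685
(x ^ (x >> 1) gives the standard binary-reflected Gray code of x.)

685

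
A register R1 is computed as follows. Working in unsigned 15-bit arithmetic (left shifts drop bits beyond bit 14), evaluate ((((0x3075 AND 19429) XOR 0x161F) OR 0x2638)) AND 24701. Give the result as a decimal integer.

0x3075 = 011000001110101
19429 = 100101111100101
→ AND → 000000001100101 = 101
0x161F = 001011000011111
→ XOR → 001011001111010 = 5754
0x2638 = 010011000111000
→ OR → 011011001111010 = 13946
24701 = 110000001111101
→ AND → 010000001111000 = 8312

8312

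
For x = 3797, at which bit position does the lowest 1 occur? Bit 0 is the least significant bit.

0

3797 = 111011010101
Trailing zeros: 0, so the lowest set bit is bit 0 (value 1).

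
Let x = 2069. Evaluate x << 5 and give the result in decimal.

2069 = 00000100000010101
shift left by 5 → 10000001010100000 = 66208
(equivalently, 2069 × 2^5 = 2069 × 32)

66208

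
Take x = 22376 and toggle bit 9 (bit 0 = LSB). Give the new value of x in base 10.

21864

x = 101011101101000
bit 9 is currently 1; toggle it via x ^ (1 << 9) = x ^ 512
→ 101010101101000 = 21864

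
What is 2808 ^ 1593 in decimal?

3265

2808 = 101011111000
1593 = 011000111001
XOR → 110011000001 = 3265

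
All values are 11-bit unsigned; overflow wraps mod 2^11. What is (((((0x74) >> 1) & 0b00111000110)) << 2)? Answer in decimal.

8

0x74 = 00001110100
→ >> 1 → 00000111010 = 58
0b00111000110 = 00111000110
→ & → 00000000010 = 2
→ << 2 (mod 2^11) → 00000001000 = 8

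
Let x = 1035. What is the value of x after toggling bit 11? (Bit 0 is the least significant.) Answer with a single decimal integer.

x = 010000001011
bit 11 is currently 0; toggle it via x ^ (1 << 11) = x ^ 2048
→ 110000001011 = 3083

3083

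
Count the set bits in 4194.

4194 = 1000001100010
Count the 1s: 1 + 1 + 1 + 1 = 4

4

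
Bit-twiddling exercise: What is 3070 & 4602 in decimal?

506

3070 = 0101111111110
4602 = 1000111111010
AND → 0000111111010 = 506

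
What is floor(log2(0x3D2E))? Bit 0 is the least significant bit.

0x3D2E = 11110100101110
The topmost 1 is at position 13 (since 2^13 = 8192 ≤ 15662 < 16384).

13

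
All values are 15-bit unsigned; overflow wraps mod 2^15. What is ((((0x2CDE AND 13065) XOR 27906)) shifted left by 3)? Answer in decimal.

26704

0x2CDE = 010110011011110
13065 = 011001100001001
→ AND → 010000000001000 = 8200
27906 = 110110100000010
→ XOR → 100110100001010 = 19722
→ shifted left by 3 (mod 2^15) → 110100001010000 = 26704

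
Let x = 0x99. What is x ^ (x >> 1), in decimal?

x = 10011001 = 153
x>>1 = 01001100
XOR  = 11010101 = 213
(x ^ (x >> 1) gives the standard binary-reflected Gray code of x.)

213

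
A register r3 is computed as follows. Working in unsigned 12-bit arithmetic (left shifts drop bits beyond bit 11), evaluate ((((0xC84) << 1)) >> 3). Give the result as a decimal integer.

289

0xC84 = 110010000100
→ << 1 (mod 2^12) → 100100001000 = 2312
→ >> 3 → 000100100001 = 289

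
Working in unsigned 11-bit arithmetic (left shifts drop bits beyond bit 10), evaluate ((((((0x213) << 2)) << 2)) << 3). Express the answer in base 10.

0x213 = 01000010011
→ << 2 (mod 2^11) → 00001001100 = 76
→ << 2 (mod 2^11) → 00100110000 = 304
→ << 3 (mod 2^11) → 00110000000 = 384

384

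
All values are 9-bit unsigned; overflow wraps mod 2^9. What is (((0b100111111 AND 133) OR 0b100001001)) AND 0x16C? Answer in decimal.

268

0b100111111 = 100111111
133 = 010000101
→ AND → 000000101 = 5
0b100001001 = 100001001
→ OR → 100001101 = 269
0x16C = 101101100
→ AND → 100001100 = 268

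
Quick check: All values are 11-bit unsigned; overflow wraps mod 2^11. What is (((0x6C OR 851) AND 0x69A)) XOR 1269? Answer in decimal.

0x6C = 00001101100
851 = 01101010011
→ OR → 01101111111 = 895
0x69A = 11010011010
→ AND → 01000011010 = 538
1269 = 10011110101
→ XOR → 11011101111 = 1775

1775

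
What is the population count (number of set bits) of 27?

4

27 = 11011
Count the 1s: 1 + 1 + 1 + 1 = 4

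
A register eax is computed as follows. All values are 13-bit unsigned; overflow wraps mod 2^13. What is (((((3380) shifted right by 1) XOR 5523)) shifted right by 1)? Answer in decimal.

3380 = 0110100110100
→ shifted right by 1 → 0011010011010 = 1690
5523 = 1010110010011
→ XOR → 1001100001001 = 4873
→ shifted right by 1 → 0100110000100 = 2436

2436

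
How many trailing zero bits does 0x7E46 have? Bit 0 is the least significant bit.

0x7E46 = 111111001000110
Trailing zeros: 1, so the lowest set bit is bit 1 (value 2).

1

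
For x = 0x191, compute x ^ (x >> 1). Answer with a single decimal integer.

345

x = 110010001 = 401
x>>1 = 011001000
XOR  = 101011001 = 345
(x ^ (x >> 1) gives the standard binary-reflected Gray code of x.)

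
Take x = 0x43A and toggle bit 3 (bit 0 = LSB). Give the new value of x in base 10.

1074

x = 010000111010
bit 3 is currently 1; toggle it via x ^ (1 << 3) = x ^ 8
→ 010000110010 = 1074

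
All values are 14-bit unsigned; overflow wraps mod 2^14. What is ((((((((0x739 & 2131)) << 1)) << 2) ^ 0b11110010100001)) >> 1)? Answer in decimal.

0x739 = 00011100111001
2131 = 00100001010011
→ & → 00000000010001 = 17
→ << 1 (mod 2^14) → 00000000100010 = 34
→ << 2 (mod 2^14) → 00000010001000 = 136
0b11110010100001 = 11110010100001
→ ^ → 11110000101001 = 15401
→ >> 1 → 01111000010100 = 7700

7700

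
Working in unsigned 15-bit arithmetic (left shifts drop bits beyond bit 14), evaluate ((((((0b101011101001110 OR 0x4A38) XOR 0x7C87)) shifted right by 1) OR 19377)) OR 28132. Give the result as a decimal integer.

0b101011101001110 = 101011101001110
0x4A38 = 100101000111000
→ OR → 101111101111110 = 24446
0x7C87 = 111110010000111
→ XOR → 010001111111001 = 9209
→ shifted right by 1 → 001000111111100 = 4604
19377 = 100101110110001
→ OR → 101101111111101 = 23549
28132 = 110110111100100
→ OR → 111111111111101 = 32765

32765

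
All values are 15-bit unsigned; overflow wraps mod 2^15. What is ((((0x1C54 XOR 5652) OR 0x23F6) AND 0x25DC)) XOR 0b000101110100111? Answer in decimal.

10867

0x1C54 = 001110001010100
5652 = 001011000010100
→ XOR → 000101001000000 = 2624
0x23F6 = 010001111110110
→ OR → 010101111110110 = 11254
0x25DC = 010010111011100
→ AND → 010000111010100 = 8660
0b000101110100111 = 000101110100111
→ XOR → 010101001110011 = 10867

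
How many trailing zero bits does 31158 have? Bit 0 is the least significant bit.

1

31158 = 111100110110110
Trailing zeros: 1, so the lowest set bit is bit 1 (value 2).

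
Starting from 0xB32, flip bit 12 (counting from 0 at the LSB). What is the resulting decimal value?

6962

x = 0101100110010
bit 12 is currently 0; toggle it via x ^ (1 << 12) = x ^ 4096
→ 1101100110010 = 6962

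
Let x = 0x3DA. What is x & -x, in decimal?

2

x = 1111011010 = 986
-x (two's complement) = …0000100110
AND   = 0000000010 = 2
(x & -x isolates the lowest set bit of x.)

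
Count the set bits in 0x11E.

5

0x11E = 100011110
Count the 1s: 1 + 1 + 1 + 1 + 1 = 5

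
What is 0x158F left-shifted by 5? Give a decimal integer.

176608

0x158F = 000001010110001111
shift left by 5 → 101011000111100000 = 176608
(equivalently, 5519 × 2^5 = 5519 × 32)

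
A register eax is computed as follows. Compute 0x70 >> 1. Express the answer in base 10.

0x70 = 1110000
shift right by 1 → 0111000 = 56
(equivalently, floor(112 / 2))

56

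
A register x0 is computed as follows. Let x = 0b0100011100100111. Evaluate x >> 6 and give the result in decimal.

284

x = 100011100100111
shift right by 6 → 000000100011100 = 284
(equivalently, floor(18215 / 64))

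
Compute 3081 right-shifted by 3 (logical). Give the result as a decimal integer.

3081 = 110000001001
shift right by 3 → 000110000001 = 385
(equivalently, floor(3081 / 8))

385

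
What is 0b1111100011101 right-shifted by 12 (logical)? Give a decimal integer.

1

x = 1111100011101
shift right by 12 → 0000000000001 = 1
(equivalently, floor(7965 / 4096))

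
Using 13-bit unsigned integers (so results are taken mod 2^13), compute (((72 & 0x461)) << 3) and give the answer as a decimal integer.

72 = 0000001001000
0x461 = 0010001100001
→ & → 0000001000000 = 64
→ << 3 (mod 2^13) → 0001000000000 = 512

512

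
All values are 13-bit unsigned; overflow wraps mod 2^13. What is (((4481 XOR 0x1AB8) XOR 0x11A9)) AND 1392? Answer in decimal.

4481 = 1000110000001
0x1AB8 = 1101010111000
→ XOR → 0101100111001 = 2873
0x11A9 = 1000110101001
→ XOR → 1101010010000 = 6800
1392 = 0010101110000
→ AND → 0000000010000 = 16

16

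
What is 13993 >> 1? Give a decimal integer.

13993 = 11011010101001
shift right by 1 → 01101101010100 = 6996
(equivalently, floor(13993 / 2))

6996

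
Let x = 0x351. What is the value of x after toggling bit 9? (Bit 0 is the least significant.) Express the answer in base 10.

337

x = 001101010001
bit 9 is currently 1; toggle it via x ^ (1 << 9) = x ^ 512
→ 000101010001 = 337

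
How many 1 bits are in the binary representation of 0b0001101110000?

5

n = 1101110000
Count the 1s: 1 + 1 + 1 + 1 + 1 = 5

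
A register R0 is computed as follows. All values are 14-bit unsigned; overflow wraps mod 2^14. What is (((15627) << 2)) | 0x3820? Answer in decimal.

15627 = 11110100001011
→ << 2 (mod 2^14) → 11010000101100 = 13356
0x3820 = 11100000100000
→ | → 11110000101100 = 15404

15404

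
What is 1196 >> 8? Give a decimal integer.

4

1196 = 10010101100
shift right by 8 → 00000000100 = 4
(equivalently, floor(1196 / 256))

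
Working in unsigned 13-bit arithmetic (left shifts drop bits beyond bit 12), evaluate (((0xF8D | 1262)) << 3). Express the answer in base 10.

8056

0xF8D = 0111110001101
1262 = 0010011101110
→ | → 0111111101111 = 4079
→ << 3 (mod 2^13) → 1111101111000 = 8056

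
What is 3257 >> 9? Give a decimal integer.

6

3257 = 110010111001
shift right by 9 → 000000000110 = 6
(equivalently, floor(3257 / 512))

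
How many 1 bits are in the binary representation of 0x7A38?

0x7A38 = 111101000111000
Count the 1s: 1 + 1 + 1 + 1 + 1 + 1 + 1 + 1 = 8

8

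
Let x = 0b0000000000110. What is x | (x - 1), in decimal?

x = 110 = 6
x - 1 = 101
OR    = 111 = 7
(x | (x - 1) sets all bits below the lowest set bit.)

7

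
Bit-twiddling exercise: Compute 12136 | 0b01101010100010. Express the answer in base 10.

16362

12136 = 10111101101000
b = 01101010100010
 OR → 11111111101010 = 16362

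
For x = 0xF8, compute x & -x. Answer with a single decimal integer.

x = 11111000 = 248
-x (two's complement) = …00001000
AND   = 00001000 = 8
(x & -x isolates the lowest set bit of x.)

8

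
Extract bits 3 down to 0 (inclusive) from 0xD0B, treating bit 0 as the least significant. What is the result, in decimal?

v = 110100001011
Shift right by 0: 110100001011
Mask low 4 bits: 1011 = 11

11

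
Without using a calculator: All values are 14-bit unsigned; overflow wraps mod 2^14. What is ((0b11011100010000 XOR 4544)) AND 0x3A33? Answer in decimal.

0b11011100010000 = 11011100010000
4544 = 01000111000000
→ XOR → 10011011010000 = 9936
0x3A33 = 11101000110011
→ AND → 10001000010000 = 8720

8720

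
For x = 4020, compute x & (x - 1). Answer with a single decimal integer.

4016

x = 111110110100 = 4020
x - 1 = 111110110011
AND   = 111110110000 = 4016
(x & (x - 1) clears the lowest set bit of x.)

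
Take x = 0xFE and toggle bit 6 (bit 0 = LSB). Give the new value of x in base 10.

x = 011111110
bit 6 is currently 1; toggle it via x ^ (1 << 6) = x ^ 64
→ 010111110 = 190

190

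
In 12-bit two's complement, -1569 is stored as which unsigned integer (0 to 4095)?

2527

1569 in 12 bits: 011000100001
Invert: 100111011110
Add 1:  100111011111 = 2527
(Check: 2^12 - 1569 = 4096 - 1569 = 2527.)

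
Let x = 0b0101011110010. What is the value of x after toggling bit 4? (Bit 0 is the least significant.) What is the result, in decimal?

2786

x = 0101011110010
bit 4 is currently 1; toggle it via x ^ (1 << 4) = x ^ 16
→ 0101011100010 = 2786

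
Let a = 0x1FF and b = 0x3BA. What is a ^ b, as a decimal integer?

0x1FF = 0111111111
0x3BA = 1110111010
XOR → 1001000101 = 581

581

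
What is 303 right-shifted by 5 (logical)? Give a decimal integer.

303 = 100101111
shift right by 5 → 000001001 = 9
(equivalently, floor(303 / 32))

9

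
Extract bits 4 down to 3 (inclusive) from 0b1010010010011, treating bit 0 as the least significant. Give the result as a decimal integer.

v = 1010010010011
Shift right by 3: 1010010010
Mask low 2 bits: 10 = 2

2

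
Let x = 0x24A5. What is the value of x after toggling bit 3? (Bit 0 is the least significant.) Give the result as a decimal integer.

x = 10010010100101
bit 3 is currently 0; toggle it via x ^ (1 << 3) = x ^ 8
→ 10010010101101 = 9389

9389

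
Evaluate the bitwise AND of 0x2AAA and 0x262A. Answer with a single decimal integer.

0x2AAA = 10101010101010
0x262A = 10011000101010
AND → 10001000101010 = 8746

8746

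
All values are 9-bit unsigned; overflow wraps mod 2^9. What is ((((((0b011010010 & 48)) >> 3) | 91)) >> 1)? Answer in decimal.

45

0b011010010 = 011010010
48 = 000110000
→ & → 000010000 = 16
→ >> 3 → 000000010 = 2
91 = 001011011
→ | → 001011011 = 91
→ >> 1 → 000101101 = 45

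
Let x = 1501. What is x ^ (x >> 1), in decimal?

1843

x = 10111011101 = 1501
x>>1 = 01011101110
XOR  = 11100110011 = 1843
(x ^ (x >> 1) gives the standard binary-reflected Gray code of x.)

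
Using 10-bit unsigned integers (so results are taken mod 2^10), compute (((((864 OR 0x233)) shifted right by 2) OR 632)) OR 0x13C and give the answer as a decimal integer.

864 = 1101100000
0x233 = 1000110011
→ OR → 1101110011 = 883
→ shifted right by 2 → 0011011100 = 220
632 = 1001111000
→ OR → 1011111100 = 764
0x13C = 0100111100
→ OR → 1111111100 = 1020

1020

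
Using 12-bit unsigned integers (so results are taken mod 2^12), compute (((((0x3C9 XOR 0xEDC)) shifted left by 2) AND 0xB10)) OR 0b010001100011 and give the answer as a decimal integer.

0x3C9 = 001111001001
0xEDC = 111011011100
→ XOR → 110100010101 = 3349
→ shifted left by 2 (mod 2^12) → 010001010100 = 1108
0xB10 = 101100010000
→ AND → 000000010000 = 16
0b010001100011 = 010001100011
→ OR → 010001110011 = 1139

1139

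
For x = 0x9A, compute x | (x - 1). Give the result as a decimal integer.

x = 10011010 = 154
x - 1 = 10011001
OR    = 10011011 = 155
(x | (x - 1) sets all bits below the lowest set bit.)

155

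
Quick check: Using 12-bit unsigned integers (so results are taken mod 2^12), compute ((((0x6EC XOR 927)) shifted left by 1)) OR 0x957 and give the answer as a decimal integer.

3063

0x6EC = 011011101100
927 = 001110011111
→ XOR → 010101110011 = 1395
→ shifted left by 1 (mod 2^12) → 101011100110 = 2790
0x957 = 100101010111
→ OR → 101111110111 = 3063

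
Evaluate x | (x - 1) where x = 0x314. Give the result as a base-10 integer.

x = 1100010100 = 788
x - 1 = 1100010011
OR    = 1100010111 = 791
(x | (x - 1) sets all bits below the lowest set bit.)

791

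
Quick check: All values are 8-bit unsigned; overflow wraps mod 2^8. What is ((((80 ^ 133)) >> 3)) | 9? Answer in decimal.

27

80 = 01010000
133 = 10000101
→ ^ → 11010101 = 213
→ >> 3 → 00011010 = 26
9 = 00001001
→ | → 00011011 = 27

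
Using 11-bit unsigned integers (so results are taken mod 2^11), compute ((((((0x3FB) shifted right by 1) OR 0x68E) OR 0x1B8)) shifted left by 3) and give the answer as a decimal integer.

0x3FB = 01111111011
→ shifted right by 1 → 00111111101 = 509
0x68E = 11010001110
→ OR → 11111111111 = 2047
0x1B8 = 00110111000
→ OR → 11111111111 = 2047
→ shifted left by 3 (mod 2^11) → 11111111000 = 2040

2040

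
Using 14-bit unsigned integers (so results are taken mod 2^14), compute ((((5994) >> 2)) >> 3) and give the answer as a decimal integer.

5994 = 01011101101010
→ >> 2 → 00010111011010 = 1498
→ >> 3 → 00000010111011 = 187

187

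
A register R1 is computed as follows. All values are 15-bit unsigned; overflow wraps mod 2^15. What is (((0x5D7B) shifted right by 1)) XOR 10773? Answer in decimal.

0x5D7B = 101110101111011
→ shifted right by 1 → 010111010111101 = 11965
10773 = 010101000010101
→ XOR → 000010010101000 = 1192

1192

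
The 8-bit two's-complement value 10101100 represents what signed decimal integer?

pattern = 10101100 (MSB is 1 ⇒ negative)
Invert: 01010011, add 1 → 01010100 = 84, so the value is -84.
(Equivalently: 172 - 2^8 = 172 - 256 = -84.)

-84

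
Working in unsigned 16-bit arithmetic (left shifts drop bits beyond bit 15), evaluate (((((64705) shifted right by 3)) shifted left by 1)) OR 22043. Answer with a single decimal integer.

64705 = 1111110011000001
→ shifted right by 3 → 0001111110011000 = 8088
→ shifted left by 1 (mod 2^16) → 0011111100110000 = 16176
22043 = 0101011000011011
→ OR → 0111111100111011 = 32571

32571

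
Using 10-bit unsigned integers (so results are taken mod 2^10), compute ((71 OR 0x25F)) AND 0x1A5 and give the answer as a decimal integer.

71 = 0001000111
0x25F = 1001011111
→ OR → 1001011111 = 607
0x1A5 = 0110100101
→ AND → 0000000101 = 5

5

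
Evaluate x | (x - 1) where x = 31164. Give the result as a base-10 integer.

x = 111100110111100 = 31164
x - 1 = 111100110111011
OR    = 111100110111111 = 31167
(x | (x - 1) sets all bits below the lowest set bit.)

31167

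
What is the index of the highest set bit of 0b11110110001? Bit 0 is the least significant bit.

10

0b11110110001 = 11110110001
The topmost 1 is at position 10 (since 2^10 = 1024 ≤ 1969 < 2048).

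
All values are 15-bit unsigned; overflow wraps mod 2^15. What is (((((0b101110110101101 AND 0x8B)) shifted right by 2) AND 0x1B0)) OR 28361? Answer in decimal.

28393

0b101110110101101 = 101110110101101
0x8B = 000000010001011
→ AND → 000000010001001 = 137
→ shifted right by 2 → 000000000100010 = 34
0x1B0 = 000000110110000
→ AND → 000000000100000 = 32
28361 = 110111011001001
→ OR → 110111011101001 = 28393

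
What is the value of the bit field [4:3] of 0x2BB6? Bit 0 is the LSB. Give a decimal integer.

2

v = 10101110110110
Shift right by 3: 10101110110
Mask low 2 bits: 10 = 2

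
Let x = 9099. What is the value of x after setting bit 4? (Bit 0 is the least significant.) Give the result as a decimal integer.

x = 010001110001011
bit 4 is currently 0; set it via x | (1 << 4) = x | 16
→ 010001110011011 = 9115

9115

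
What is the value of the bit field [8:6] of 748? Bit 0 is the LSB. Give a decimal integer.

v = 01011101100
Shift right by 6: 01011
Mask low 3 bits: 011 = 3

3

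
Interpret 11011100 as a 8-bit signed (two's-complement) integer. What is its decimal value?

-36

pattern = 11011100 (MSB is 1 ⇒ negative)
Invert: 00100011, add 1 → 00100100 = 36, so the value is -36.
(Equivalently: 220 - 2^8 = 220 - 256 = -36.)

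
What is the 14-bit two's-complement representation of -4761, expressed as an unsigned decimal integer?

11623

4761 in 14 bits: 01001010011001
Invert: 10110101100110
Add 1:  10110101100111 = 11623
(Check: 2^14 - 4761 = 16384 - 4761 = 11623.)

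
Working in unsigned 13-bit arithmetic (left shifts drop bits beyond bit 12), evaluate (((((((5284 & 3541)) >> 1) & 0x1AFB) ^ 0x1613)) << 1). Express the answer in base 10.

2210

5284 = 1010010100100
3541 = 0110111010101
→ & → 0010010000100 = 1156
→ >> 1 → 0001001000010 = 578
0x1AFB = 1101011111011
→ & → 0001001000010 = 578
0x1613 = 1011000010011
→ ^ → 1010001010001 = 5201
→ << 1 (mod 2^13) → 0100010100010 = 2210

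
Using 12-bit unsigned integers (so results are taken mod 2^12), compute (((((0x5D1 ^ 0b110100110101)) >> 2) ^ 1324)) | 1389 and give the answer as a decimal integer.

1917

0x5D1 = 010111010001
0b110100110101 = 110100110101
→ ^ → 100011100100 = 2276
→ >> 2 → 001000111001 = 569
1324 = 010100101100
→ ^ → 011100010101 = 1813
1389 = 010101101101
→ | → 011101111101 = 1917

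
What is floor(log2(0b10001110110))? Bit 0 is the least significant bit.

10

0b10001110110 = 10001110110
The topmost 1 is at position 10 (since 2^10 = 1024 ≤ 1142 < 2048).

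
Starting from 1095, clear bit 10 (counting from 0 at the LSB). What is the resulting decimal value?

71

x = 10001000111
bit 10 is currently 1; clear it via x & ~(1 << 10) = x & ~1024
→ 00001000111 = 71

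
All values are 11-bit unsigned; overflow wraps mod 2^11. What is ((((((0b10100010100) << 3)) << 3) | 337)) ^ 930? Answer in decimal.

0b10100010100 = 10100010100
→ << 3 (mod 2^11) → 00010100000 = 160
→ << 3 (mod 2^11) → 10100000000 = 1280
337 = 00101010001
→ | → 10101010001 = 1361
930 = 01110100010
→ ^ → 11011110011 = 1779

1779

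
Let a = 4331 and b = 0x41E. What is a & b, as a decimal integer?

4331 = 1000011101011
0x41E = 0010000011110
AND → 0000000001010 = 10

10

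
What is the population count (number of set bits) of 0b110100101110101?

9

n = 110100101110101
Count the 1s: 1 + 1 + 1 + 1 + 1 + 1 + 1 + 1 + 1 = 9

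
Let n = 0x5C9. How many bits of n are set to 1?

6

0x5C9 = 10111001001
Count the 1s: 1 + 1 + 1 + 1 + 1 + 1 = 6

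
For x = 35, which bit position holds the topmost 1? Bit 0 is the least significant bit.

35 = 100011
The topmost 1 is at position 5 (since 2^5 = 32 ≤ 35 < 64).

5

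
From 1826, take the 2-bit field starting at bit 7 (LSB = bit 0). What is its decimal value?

2

v = 11100100010
Shift right by 7: 1110
Mask low 2 bits: 10 = 2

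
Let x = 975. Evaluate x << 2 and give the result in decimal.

3900

975 = 001111001111
shift left by 2 → 111100111100 = 3900
(equivalently, 975 × 2^2 = 975 × 4)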